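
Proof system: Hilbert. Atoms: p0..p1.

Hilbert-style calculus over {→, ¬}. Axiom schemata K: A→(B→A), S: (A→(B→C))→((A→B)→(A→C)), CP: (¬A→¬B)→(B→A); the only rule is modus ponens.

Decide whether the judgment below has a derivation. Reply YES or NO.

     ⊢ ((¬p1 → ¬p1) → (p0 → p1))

Truth-table refutation:
  v=00: Γ:[] Δ:[((¬p1 → ¬p1) → (p0 → p1))=T] refutes=False
  v=01: Γ:[] Δ:[((¬p1 → ¬p1) → (p0 → p1))=T] refutes=False
  v=10: Γ:[] Δ:[((¬p1 → ¬p1) → (p0 → p1))=F] refutes=True  ← countermodel

Result: NO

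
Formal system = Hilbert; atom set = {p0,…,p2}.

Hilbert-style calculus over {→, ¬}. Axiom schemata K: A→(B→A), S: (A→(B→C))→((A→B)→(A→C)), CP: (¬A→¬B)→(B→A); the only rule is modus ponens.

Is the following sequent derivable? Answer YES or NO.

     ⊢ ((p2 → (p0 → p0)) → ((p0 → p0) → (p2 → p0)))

Search for a countermodel by truth-table:
  v=000: Γ:[] Δ:[((p2 → (p0 → p0)) → ((p0 → p0) → (p2 → p0)))=T] refutes=False
  v=001: Γ:[] Δ:[((p2 → (p0 → p0)) → ((p0 → p0) → (p2 → p0)))=F] refutes=True  ← countermodel

Result: NO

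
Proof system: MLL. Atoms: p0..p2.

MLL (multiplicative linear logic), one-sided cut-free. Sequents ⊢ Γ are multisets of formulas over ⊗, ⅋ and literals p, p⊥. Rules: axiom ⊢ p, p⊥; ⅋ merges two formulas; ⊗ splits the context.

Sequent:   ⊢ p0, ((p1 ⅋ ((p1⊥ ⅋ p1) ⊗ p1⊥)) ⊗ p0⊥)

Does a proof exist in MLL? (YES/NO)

Proof tree:
[⊗]  ⊢ p0, ((p1 ⅋ ((p1⊥ ⅋ p1) ⊗ p1⊥)) ⊗ p0⊥)
  [⅋]  ⊢ (p1 ⅋ ((p1⊥ ⅋ p1) ⊗ p1⊥))
    [⊗]  ⊢ p1, ((p1⊥ ⅋ p1) ⊗ p1⊥)
      [⅋]  ⊢ (p1⊥ ⅋ p1)
        [Ax]  ⊢ p1, p1⊥
      [Ax]  ⊢ p1, p1⊥
  [Ax]  ⊢ p0, p0⊥

Result: YES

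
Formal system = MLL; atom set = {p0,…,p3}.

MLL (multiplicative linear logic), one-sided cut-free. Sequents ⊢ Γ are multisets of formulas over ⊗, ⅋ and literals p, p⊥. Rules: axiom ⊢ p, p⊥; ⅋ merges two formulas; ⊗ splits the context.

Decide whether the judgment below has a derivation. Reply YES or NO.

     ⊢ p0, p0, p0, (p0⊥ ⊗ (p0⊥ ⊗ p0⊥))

Proof tree:
[⊗]  ⊢ p0, p0, p0, (p0⊥ ⊗ (p0⊥ ⊗ p0⊥))
  [Ax]  ⊢ p0, p0⊥
  [⊗]  ⊢ p0, p0, (p0⊥ ⊗ p0⊥)
    [Ax]  ⊢ p0, p0⊥
    [Ax]  ⊢ p0, p0⊥

Result: YES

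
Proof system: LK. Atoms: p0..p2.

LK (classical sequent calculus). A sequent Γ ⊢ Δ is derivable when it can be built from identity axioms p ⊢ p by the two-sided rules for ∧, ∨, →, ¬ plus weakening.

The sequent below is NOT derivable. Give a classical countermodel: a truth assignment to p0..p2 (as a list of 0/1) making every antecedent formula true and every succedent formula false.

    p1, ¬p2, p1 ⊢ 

Search for a countermodel by truth-table:
  v=000: Γ:[p1=F, ¬p2=T, p1=F] Δ:[] refutes=False
  v=001: Γ:[p1=F, ¬p2=F, p1=F] Δ:[] refutes=False
  v=010: Γ:[p1=T, ¬p2=T, p1=T] Δ:[] refutes=True  ← countermodel

Result: [0, 1, 0]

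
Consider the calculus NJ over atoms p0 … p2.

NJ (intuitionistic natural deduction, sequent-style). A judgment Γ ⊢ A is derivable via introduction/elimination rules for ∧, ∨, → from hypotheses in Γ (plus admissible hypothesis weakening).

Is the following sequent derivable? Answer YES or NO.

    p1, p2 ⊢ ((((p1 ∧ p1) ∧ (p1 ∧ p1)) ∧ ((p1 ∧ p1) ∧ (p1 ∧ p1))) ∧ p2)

Derivation (root first):
[∧I] p1, p2 ⊢ ((((p1 ∧ p1) ∧ (p1 ∧ p1)) ∧ ((p1 ∧ p1) ∧ (p1 ∧ p1))) ∧ p2)
  [∧I] p1 ⊢ (((p1 ∧ p1) ∧ (p1 ∧ p1)) ∧ ((p1 ∧ p1) ∧ (p1 ∧ p1)))
    [∧I] p1 ⊢ ((p1 ∧ p1) ∧ (p1 ∧ p1))
      [∧I] p1 ⊢ (p1 ∧ p1)
        [Ax] p1 ⊢ p1
        [Ax] p1 ⊢ p1
      [∧I] p1 ⊢ (p1 ∧ p1)
        [Ax] p1 ⊢ p1
        [Ax] p1 ⊢ p1
    [∧I] p1 ⊢ ((p1 ∧ p1) ∧ (p1 ∧ p1))
      [∧I] p1 ⊢ (p1 ∧ p1)
        [Ax] p1 ⊢ p1
        [Ax] p1 ⊢ p1
      [∧I] p1 ⊢ (p1 ∧ p1)
        [Ax] p1 ⊢ p1
        [Ax] p1 ⊢ p1
  [Ax] p2 ⊢ p2

Result: YES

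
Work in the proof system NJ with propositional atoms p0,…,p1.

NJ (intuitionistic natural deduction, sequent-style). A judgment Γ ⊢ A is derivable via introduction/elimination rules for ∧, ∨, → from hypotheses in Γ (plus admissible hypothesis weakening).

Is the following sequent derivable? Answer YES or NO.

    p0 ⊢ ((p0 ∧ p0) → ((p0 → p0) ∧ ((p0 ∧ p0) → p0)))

Derivation (root first):
[→I] p0 ⊢ ((p0 ∧ p0) → ((p0 → p0) ∧ ((p0 ∧ p0) → p0)))
  [∧I] (p0 ∧ p0), p0 ⊢ ((p0 → p0) ∧ ((p0 ∧ p0) → p0))
    [→I] (p0 ∧ p0) ⊢ (p0 → p0)
      [Wk] p0, (p0 ∧ p0) ⊢ p0
        [Ax] p0 ⊢ p0
    [→I] p0 ⊢ ((p0 ∧ p0) → p0)
      [Wk] p0, (p0 ∧ p0) ⊢ p0
        [Ax] p0 ⊢ p0

Result: YES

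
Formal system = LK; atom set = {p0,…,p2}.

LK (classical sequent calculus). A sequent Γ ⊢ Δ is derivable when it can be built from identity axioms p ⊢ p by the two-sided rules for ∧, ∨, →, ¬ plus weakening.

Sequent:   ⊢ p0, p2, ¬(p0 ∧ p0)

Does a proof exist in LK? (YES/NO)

Proof tree:
[¬R]  ⊢ p0, p2, ¬(p0 ∧ p0)
  [∧L] (p0 ∧ p0) ⊢ p0, p2
    [WR] p0, p0 ⊢ p0, p2
      [WL] p0, p0 ⊢ p0
        [Ax] p0 ⊢ p0

Result: YES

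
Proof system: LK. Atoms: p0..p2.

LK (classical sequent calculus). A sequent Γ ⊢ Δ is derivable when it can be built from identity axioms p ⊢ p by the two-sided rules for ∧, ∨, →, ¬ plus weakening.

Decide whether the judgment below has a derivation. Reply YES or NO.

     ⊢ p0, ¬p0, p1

Derivation (root first):
[WR]  ⊢ p0, ¬p0, p1
  [¬R]  ⊢ p0, ¬p0
    [Ax] p0 ⊢ p0

Result: YES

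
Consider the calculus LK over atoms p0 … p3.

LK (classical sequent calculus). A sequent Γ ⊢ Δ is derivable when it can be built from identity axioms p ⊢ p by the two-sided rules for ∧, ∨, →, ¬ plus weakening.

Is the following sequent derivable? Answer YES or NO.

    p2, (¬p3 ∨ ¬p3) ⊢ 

Search for a countermodel by truth-table:
  v=0000: Γ:[p2=F, (¬p3 ∨ ¬p3)=T] Δ:[] refutes=False
  v=0001: Γ:[p2=F, (¬p3 ∨ ¬p3)=F] Δ:[] refutes=False
  v=0010: Γ:[p2=T, (¬p3 ∨ ¬p3)=T] Δ:[] refutes=True  ← countermodel

Result: NO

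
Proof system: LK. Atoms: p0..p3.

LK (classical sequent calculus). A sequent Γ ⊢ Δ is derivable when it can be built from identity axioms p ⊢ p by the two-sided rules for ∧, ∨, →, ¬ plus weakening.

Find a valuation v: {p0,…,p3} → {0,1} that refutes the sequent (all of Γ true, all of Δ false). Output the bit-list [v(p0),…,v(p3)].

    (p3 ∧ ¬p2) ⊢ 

Truth-table refutation:
  v=0000: Γ:[(p3 ∧ ¬p2)=F] Δ:[] refutes=False
  v=0001: Γ:[(p3 ∧ ¬p2)=T] Δ:[] refutes=True  ← countermodel

Result: [0, 0, 0, 1]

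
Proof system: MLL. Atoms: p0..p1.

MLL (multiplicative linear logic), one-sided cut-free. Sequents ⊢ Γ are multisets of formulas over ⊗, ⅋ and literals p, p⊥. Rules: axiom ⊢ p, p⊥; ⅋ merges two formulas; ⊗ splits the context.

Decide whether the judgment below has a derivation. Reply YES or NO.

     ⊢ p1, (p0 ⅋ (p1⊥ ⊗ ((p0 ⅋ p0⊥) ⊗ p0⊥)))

Derivation (root first):
[⅋]  ⊢ p1, (p0 ⅋ (p1⊥ ⊗ ((p0 ⅋ p0⊥) ⊗ p0⊥)))
  [⊗]  ⊢ p1, p0, (p1⊥ ⊗ ((p0 ⅋ p0⊥) ⊗ p0⊥))
    [Ax]  ⊢ p1, p1⊥
    [⊗]  ⊢ p0, ((p0 ⅋ p0⊥) ⊗ p0⊥)
      [⅋]  ⊢ (p0 ⅋ p0⊥)
        [Ax]  ⊢ p0, p0⊥
      [Ax]  ⊢ p0, p0⊥

Result: YES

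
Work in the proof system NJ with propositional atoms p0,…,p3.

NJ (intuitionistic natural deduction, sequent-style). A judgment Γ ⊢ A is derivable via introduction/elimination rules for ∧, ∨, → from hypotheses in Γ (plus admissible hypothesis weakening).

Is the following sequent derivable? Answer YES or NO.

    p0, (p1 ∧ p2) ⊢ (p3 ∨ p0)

Proof tree:
[Wk] p0, (p1 ∧ p2) ⊢ (p3 ∨ p0)
  [∨I₂] p0 ⊢ (p3 ∨ p0)
    [Ax] p0 ⊢ p0

Result: YES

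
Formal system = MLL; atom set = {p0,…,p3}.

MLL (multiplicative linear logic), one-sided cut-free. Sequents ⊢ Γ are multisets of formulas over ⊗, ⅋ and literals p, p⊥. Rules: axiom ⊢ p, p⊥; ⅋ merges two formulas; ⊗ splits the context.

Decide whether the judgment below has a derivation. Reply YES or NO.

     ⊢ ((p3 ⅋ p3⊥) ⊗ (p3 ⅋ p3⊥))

Proof tree:
[⊗]  ⊢ ((p3 ⅋ p3⊥) ⊗ (p3 ⅋ p3⊥))
  [⅋]  ⊢ (p3 ⅋ p3⊥)
    [Ax]  ⊢ p3, p3⊥
  [⅋]  ⊢ (p3 ⅋ p3⊥)
    [Ax]  ⊢ p3, p3⊥

Result: YES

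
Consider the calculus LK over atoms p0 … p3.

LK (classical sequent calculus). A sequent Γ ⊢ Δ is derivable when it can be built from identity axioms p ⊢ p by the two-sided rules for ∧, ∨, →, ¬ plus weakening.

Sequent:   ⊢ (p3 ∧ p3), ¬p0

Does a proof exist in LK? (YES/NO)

Enumerate valuations to refute Γ ⊢ Δ:
  v=0000: Γ:[] Δ:[(p3 ∧ p3)=F, ¬p0=T] refutes=False
  v=0001: Γ:[] Δ:[(p3 ∧ p3)=T, ¬p0=T] refutes=False
  v=0010: Γ:[] Δ:[(p3 ∧ p3)=F, ¬p0=T] refutes=False
  v=0011: Γ:[] Δ:[(p3 ∧ p3)=T, ¬p0=T] refutes=False
  v=0100: Γ:[] Δ:[(p3 ∧ p3)=F, ¬p0=T] refutes=False
  v=0101: Γ:[] Δ:[(p3 ∧ p3)=T, ¬p0=T] refutes=False
  v=0110: Γ:[] Δ:[(p3 ∧ p3)=F, ¬p0=T] refutes=False
  v=0111: Γ:[] Δ:[(p3 ∧ p3)=T, ¬p0=T] refutes=False
  v=1000: Γ:[] Δ:[(p3 ∧ p3)=F, ¬p0=F] refutes=True  ← countermodel

Result: NO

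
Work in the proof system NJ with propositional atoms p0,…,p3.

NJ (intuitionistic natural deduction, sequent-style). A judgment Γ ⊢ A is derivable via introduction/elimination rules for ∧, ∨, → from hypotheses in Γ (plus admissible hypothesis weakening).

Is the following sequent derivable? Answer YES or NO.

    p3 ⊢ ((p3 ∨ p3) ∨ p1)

Derivation (root first):
[∨I₁] p3 ⊢ ((p3 ∨ p3) ∨ p1)
  [∨I₂] p3 ⊢ (p3 ∨ p3)
    [Ax] p3 ⊢ p3

Result: YES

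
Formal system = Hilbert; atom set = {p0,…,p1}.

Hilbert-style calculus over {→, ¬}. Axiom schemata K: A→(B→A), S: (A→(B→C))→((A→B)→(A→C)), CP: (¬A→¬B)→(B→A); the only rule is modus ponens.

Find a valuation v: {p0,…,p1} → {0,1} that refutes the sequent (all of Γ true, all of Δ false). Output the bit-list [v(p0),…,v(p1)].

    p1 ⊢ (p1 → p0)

Enumerate valuations to refute Γ ⊢ Δ:
  v=00: Γ:[p1=F] Δ:[(p1 → p0)=T] refutes=False
  v=01: Γ:[p1=T] Δ:[(p1 → p0)=F] refutes=True  ← countermodel

Result: [0, 1]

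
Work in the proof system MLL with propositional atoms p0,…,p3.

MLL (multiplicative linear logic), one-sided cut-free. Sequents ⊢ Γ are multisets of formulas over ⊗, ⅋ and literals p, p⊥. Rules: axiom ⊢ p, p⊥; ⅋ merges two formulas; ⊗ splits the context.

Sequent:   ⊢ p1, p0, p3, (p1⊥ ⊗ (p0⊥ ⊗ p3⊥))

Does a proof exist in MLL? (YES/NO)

Proof tree:
[⊗]  ⊢ p1, p0, p3, (p1⊥ ⊗ (p0⊥ ⊗ p3⊥))
  [Ax]  ⊢ p1, p1⊥
  [⊗]  ⊢ p0, p3, (p0⊥ ⊗ p3⊥)
    [Ax]  ⊢ p0, p0⊥
    [Ax]  ⊢ p3, p3⊥

Result: YES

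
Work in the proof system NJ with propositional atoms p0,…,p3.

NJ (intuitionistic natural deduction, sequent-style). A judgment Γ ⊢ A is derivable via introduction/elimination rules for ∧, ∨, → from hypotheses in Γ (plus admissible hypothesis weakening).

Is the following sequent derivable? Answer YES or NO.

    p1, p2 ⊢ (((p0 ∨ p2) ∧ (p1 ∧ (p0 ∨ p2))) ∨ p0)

Derivation trace:
[∨I₁] p1, p2 ⊢ (((p0 ∨ p2) ∧ (p1 ∧ (p0 ∨ p2))) ∨ p0)
  [∧I] p1, p2 ⊢ ((p0 ∨ p2) ∧ (p1 ∧ (p0 ∨ p2)))
    [∨I₂] p2 ⊢ (p0 ∨ p2)
      [Ax] p2 ⊢ p2
    [∧I] p1, p2 ⊢ (p1 ∧ (p0 ∨ p2))
      [Ax] p1 ⊢ p1
      [∨I₂] p2 ⊢ (p0 ∨ p2)
        [Ax] p2 ⊢ p2

Result: YES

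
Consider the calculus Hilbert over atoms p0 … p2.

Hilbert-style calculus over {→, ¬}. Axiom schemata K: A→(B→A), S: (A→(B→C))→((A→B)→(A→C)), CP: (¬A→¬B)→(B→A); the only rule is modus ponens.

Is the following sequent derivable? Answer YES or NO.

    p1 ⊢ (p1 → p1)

Derivation (root first):
[MP] p1 ⊢ (p1 → p1)
  [K]  ⊢ (p1 → (p1 → p1))
  [MP] p1 ⊢ p1
    [MP] p1 ⊢ (p1 → p1)
      [K]  ⊢ (p1 → (p1 → p1))
      [Hyp] p1 ⊢ p1
    [Hyp] p1 ⊢ p1

Result: YES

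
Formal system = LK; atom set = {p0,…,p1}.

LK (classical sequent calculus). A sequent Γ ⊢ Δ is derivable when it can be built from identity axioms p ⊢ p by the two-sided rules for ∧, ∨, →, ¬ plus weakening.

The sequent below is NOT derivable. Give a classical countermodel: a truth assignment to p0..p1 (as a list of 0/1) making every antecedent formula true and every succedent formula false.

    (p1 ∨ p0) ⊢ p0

Truth-table refutation:
  v=00: Γ:[(p1 ∨ p0)=F] Δ:[p0=F] refutes=False
  v=01: Γ:[(p1 ∨ p0)=T] Δ:[p0=F] refutes=True  ← countermodel

Result: [0, 1]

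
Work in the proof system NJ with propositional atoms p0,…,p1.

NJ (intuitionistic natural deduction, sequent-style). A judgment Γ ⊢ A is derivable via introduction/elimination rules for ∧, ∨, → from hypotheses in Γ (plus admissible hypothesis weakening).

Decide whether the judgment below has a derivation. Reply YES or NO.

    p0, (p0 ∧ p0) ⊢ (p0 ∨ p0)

Derivation trace:
[Wk] p0, (p0 ∧ p0) ⊢ (p0 ∨ p0)
  [∨I₁] p0 ⊢ (p0 ∨ p0)
    [Ax] p0 ⊢ p0

Result: YES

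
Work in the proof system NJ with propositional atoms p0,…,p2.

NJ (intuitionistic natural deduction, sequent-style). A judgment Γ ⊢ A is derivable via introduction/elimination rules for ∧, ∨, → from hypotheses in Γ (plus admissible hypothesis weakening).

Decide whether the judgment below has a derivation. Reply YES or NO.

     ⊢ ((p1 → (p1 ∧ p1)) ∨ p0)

Derivation trace:
[∨I₁]  ⊢ ((p1 → (p1 ∧ p1)) ∨ p0)
  [→I]  ⊢ (p1 → (p1 ∧ p1))
    [∧I] p1 ⊢ (p1 ∧ p1)
      [Ax] p1 ⊢ p1
      [Ax] p1 ⊢ p1

Result: YES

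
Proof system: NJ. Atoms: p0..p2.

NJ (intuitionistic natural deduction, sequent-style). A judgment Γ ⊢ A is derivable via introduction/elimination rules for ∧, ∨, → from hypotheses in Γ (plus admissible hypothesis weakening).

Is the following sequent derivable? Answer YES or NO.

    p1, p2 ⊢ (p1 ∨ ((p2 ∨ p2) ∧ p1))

Derivation (root first):
[∨I₂] p1, p2 ⊢ (p1 ∨ ((p2 ∨ p2) ∧ p1))
  [∧I] p1, p2 ⊢ ((p2 ∨ p2) ∧ p1)
    [∨I₁] p2 ⊢ (p2 ∨ p2)
      [Ax] p2 ⊢ p2
    [Wk] p1, p1 ⊢ p1
      [Ax] p1 ⊢ p1

Result: YES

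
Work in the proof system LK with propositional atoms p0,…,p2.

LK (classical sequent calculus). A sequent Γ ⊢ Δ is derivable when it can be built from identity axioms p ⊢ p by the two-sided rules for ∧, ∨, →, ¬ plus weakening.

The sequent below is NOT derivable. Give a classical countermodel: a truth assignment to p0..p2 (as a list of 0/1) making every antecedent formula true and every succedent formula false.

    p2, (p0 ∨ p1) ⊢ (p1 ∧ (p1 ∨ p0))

Enumerate valuations to refute Γ ⊢ Δ:
  v=000: Γ:[p2=F, (p0 ∨ p1)=F] Δ:[(p1 ∧ (p1 ∨ p0))=F] refutes=False
  v=001: Γ:[p2=T, (p0 ∨ p1)=F] Δ:[(p1 ∧ (p1 ∨ p0))=F] refutes=False
  v=010: Γ:[p2=F, (p0 ∨ p1)=T] Δ:[(p1 ∧ (p1 ∨ p0))=T] refutes=False
  v=011: Γ:[p2=T, (p0 ∨ p1)=T] Δ:[(p1 ∧ (p1 ∨ p0))=T] refutes=False
  v=100: Γ:[p2=F, (p0 ∨ p1)=T] Δ:[(p1 ∧ (p1 ∨ p0))=F] refutes=False
  v=101: Γ:[p2=T, (p0 ∨ p1)=T] Δ:[(p1 ∧ (p1 ∨ p0))=F] refutes=True  ← countermodel

Result: [1, 0, 1]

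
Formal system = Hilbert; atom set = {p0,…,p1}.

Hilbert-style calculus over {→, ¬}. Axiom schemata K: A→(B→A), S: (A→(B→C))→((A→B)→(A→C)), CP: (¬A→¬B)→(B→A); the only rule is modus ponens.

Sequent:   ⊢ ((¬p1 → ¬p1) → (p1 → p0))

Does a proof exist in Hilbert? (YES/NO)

Search for a countermodel by truth-table:
  v=00: Γ:[] Δ:[((¬p1 → ¬p1) → (p1 → p0))=T] refutes=False
  v=01: Γ:[] Δ:[((¬p1 → ¬p1) → (p1 → p0))=F] refutes=True  ← countermodel

Result: NO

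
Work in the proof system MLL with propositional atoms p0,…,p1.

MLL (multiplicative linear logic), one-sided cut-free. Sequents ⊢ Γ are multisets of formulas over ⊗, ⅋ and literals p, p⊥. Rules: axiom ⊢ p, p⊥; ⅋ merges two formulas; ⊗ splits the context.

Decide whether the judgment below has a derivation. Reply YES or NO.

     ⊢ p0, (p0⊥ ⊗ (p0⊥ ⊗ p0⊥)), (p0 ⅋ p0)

Derivation (root first):
[⅋]  ⊢ p0, (p0⊥ ⊗ (p0⊥ ⊗ p0⊥)), (p0 ⅋ p0)
  [⊗]  ⊢ p0, p0, p0, (p0⊥ ⊗ (p0⊥ ⊗ p0⊥))
    [Ax]  ⊢ p0, p0⊥
    [⊗]  ⊢ p0, p0, (p0⊥ ⊗ p0⊥)
      [Ax]  ⊢ p0, p0⊥
      [Ax]  ⊢ p0, p0⊥

Result: YES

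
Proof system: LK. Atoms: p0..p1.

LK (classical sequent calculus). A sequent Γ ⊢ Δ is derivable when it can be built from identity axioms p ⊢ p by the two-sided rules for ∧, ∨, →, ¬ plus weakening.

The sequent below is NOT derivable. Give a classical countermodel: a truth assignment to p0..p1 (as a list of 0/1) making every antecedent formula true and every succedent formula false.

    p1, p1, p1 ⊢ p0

Truth-table refutation:
  v=00: Γ:[p1=F, p1=F, p1=F] Δ:[p0=F] refutes=False
  v=01: Γ:[p1=T, p1=T, p1=T] Δ:[p0=F] refutes=True  ← countermodel

Result: [0, 1]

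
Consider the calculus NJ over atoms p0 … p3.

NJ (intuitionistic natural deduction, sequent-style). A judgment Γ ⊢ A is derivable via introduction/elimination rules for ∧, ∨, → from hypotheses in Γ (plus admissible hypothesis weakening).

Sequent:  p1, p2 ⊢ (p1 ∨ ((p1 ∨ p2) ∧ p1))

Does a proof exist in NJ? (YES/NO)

Proof tree:
[∨I₂] p1, p2 ⊢ (p1 ∨ ((p1 ∨ p2) ∧ p1))
  [∧I] p1, p2 ⊢ ((p1 ∨ p2) ∧ p1)
    [∨I₂] p2, p1 ⊢ (p1 ∨ p2)
      [Wk] p2, p1 ⊢ p2
        [Ax] p2 ⊢ p2
    [Ax] p1 ⊢ p1

Result: YES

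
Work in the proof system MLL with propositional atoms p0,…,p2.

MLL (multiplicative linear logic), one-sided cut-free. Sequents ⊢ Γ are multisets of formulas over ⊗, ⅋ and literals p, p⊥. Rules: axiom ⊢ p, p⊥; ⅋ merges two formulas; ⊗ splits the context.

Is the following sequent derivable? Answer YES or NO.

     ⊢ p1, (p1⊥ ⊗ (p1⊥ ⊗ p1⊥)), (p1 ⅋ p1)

Derivation trace:
[⅋]  ⊢ p1, (p1⊥ ⊗ (p1⊥ ⊗ p1⊥)), (p1 ⅋ p1)
  [⊗]  ⊢ p1, p1, p1, (p1⊥ ⊗ (p1⊥ ⊗ p1⊥))
    [Ax]  ⊢ p1, p1⊥
    [⊗]  ⊢ p1, p1, (p1⊥ ⊗ p1⊥)
      [Ax]  ⊢ p1, p1⊥
      [Ax]  ⊢ p1, p1⊥

Result: YES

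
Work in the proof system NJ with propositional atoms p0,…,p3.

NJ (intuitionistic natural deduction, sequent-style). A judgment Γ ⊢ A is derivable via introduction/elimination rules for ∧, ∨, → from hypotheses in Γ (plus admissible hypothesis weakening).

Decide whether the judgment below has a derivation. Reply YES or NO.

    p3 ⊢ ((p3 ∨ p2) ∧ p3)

Proof tree:
[∧I] p3 ⊢ ((p3 ∨ p2) ∧ p3)
  [∨I₁] p3 ⊢ (p3 ∨ p2)
    [Ax] p3 ⊢ p3
  [Ax] p3 ⊢ p3

Result: YES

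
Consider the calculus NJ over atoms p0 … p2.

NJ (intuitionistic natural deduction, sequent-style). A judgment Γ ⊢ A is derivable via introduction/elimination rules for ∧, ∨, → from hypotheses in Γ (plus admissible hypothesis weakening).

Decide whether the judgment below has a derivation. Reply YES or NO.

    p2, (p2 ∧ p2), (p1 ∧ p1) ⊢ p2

Derivation trace:
[Wk] p2, (p2 ∧ p2), (p1 ∧ p1) ⊢ p2
  [Wk] p2, (p2 ∧ p2) ⊢ p2
    [Ax] p2 ⊢ p2

Result: YES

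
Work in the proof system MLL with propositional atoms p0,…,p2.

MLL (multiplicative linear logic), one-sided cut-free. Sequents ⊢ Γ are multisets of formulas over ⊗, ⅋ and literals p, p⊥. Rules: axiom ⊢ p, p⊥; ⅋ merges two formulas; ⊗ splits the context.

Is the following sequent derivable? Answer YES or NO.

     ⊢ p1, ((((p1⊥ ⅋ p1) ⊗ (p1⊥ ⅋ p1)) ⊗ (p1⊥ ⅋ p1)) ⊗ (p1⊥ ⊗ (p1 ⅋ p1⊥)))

Proof tree:
[⊗]  ⊢ p1, ((((p1⊥ ⅋ p1) ⊗ (p1⊥ ⅋ p1)) ⊗ (p1⊥ ⅋ p1)) ⊗ (p1⊥ ⊗ (p1 ⅋ p1⊥)))
  [⊗]  ⊢ (((p1⊥ ⅋ p1) ⊗ (p1⊥ ⅋ p1)) ⊗ (p1⊥ ⅋ p1))
    [⊗]  ⊢ ((p1⊥ ⅋ p1) ⊗ (p1⊥ ⅋ p1))
      [⅋]  ⊢ (p1⊥ ⅋ p1)
        [Ax]  ⊢ p1, p1⊥
      [⅋]  ⊢ (p1⊥ ⅋ p1)
        [Ax]  ⊢ p1, p1⊥
    [⅋]  ⊢ (p1⊥ ⅋ p1)
      [Ax]  ⊢ p1, p1⊥
  [⊗]  ⊢ p1, (p1⊥ ⊗ (p1 ⅋ p1⊥))
    [Ax]  ⊢ p1, p1⊥
    [⅋]  ⊢ (p1 ⅋ p1⊥)
      [Ax]  ⊢ p1, p1⊥

Result: YES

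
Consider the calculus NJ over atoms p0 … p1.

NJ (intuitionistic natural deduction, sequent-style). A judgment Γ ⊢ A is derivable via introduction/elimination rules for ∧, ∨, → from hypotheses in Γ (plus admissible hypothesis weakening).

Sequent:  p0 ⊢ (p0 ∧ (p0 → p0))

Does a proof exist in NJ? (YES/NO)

Derivation (root first):
[∧I] p0 ⊢ (p0 ∧ (p0 → p0))
  [Ax] p0 ⊢ p0
  [→I]  ⊢ (p0 → p0)
    [Ax] p0 ⊢ p0

Result: YES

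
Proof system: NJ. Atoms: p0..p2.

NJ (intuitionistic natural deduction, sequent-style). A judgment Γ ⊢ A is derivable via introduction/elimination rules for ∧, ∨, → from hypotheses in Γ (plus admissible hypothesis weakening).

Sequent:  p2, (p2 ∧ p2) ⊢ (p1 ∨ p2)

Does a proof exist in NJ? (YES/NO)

Derivation trace:
[∨I₂] p2, (p2 ∧ p2) ⊢ (p1 ∨ p2)
  [Wk] p2, (p2 ∧ p2) ⊢ p2
    [Ax] p2 ⊢ p2

Result: YES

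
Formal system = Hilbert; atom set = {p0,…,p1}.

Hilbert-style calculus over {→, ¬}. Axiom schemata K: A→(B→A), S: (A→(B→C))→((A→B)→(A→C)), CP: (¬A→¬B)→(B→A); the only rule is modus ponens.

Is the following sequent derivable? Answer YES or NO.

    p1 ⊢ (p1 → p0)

Enumerate valuations to refute Γ ⊢ Δ:
  v=00: Γ:[p1=F] Δ:[(p1 → p0)=T] refutes=False
  v=01: Γ:[p1=T] Δ:[(p1 → p0)=F] refutes=True  ← countermodel

Result: NO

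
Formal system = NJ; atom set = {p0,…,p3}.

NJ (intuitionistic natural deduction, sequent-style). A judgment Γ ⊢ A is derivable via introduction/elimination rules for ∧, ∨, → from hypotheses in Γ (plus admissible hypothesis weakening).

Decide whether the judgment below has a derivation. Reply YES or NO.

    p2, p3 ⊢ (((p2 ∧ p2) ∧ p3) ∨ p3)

Derivation trace:
[∨I₁] p2, p3 ⊢ (((p2 ∧ p2) ∧ p3) ∨ p3)
  [∧I] p2, p3 ⊢ ((p2 ∧ p2) ∧ p3)
    [∧I] p2 ⊢ (p2 ∧ p2)
      [Ax] p2 ⊢ p2
      [Ax] p2 ⊢ p2
    [Ax] p3 ⊢ p3

Result: YES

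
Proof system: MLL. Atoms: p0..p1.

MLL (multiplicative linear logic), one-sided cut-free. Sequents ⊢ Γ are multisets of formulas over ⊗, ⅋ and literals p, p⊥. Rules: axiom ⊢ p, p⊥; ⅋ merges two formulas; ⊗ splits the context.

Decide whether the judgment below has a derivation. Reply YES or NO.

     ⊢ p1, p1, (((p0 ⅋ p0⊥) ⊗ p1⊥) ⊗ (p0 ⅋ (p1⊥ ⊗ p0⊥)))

Derivation (root first):
[⊗]  ⊢ p1, p1, (((p0 ⅋ p0⊥) ⊗ p1⊥) ⊗ (p0 ⅋ (p1⊥ ⊗ p0⊥)))
  [⊗]  ⊢ p1, ((p0 ⅋ p0⊥) ⊗ p1⊥)
    [⅋]  ⊢ (p0 ⅋ p0⊥)
      [Ax]  ⊢ p0, p0⊥
    [Ax]  ⊢ p1, p1⊥
  [⅋]  ⊢ p1, (p0 ⅋ (p1⊥ ⊗ p0⊥))
    [⊗]  ⊢ p1, p0, (p1⊥ ⊗ p0⊥)
      [Ax]  ⊢ p1, p1⊥
      [Ax]  ⊢ p0, p0⊥

Result: YES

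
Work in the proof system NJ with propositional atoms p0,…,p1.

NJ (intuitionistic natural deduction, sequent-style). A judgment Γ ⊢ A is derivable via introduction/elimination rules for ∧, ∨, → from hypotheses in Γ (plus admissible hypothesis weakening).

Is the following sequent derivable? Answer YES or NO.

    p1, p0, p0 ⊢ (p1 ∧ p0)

Derivation (root first):
[Wk] p1, p0, p0 ⊢ (p1 ∧ p0)
  [∧I] p1, p0 ⊢ (p1 ∧ p0)
    [Ax] p1 ⊢ p1
    [Ax] p0 ⊢ p0

Result: YES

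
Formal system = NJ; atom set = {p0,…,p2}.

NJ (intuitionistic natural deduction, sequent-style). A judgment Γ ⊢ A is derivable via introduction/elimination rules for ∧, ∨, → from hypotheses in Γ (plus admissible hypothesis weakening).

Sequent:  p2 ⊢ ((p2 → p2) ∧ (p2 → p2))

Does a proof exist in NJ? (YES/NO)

Derivation (root first):
[Wk] p2 ⊢ ((p2 → p2) ∧ (p2 → p2))
  [∧I]  ⊢ ((p2 → p2) ∧ (p2 → p2))
    [→I]  ⊢ (p2 → p2)
      [Ax] p2 ⊢ p2
    [→I]  ⊢ (p2 → p2)
      [Ax] p2 ⊢ p2

Result: YES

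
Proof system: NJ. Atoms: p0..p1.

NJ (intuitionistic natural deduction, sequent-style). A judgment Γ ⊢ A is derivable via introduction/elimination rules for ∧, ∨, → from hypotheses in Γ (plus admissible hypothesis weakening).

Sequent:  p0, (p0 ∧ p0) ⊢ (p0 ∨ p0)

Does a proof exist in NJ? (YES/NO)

Derivation (root first):
[Wk] p0, (p0 ∧ p0) ⊢ (p0 ∨ p0)
  [∨I₂] p0 ⊢ (p0 ∨ p0)
    [Ax] p0 ⊢ p0

Result: YES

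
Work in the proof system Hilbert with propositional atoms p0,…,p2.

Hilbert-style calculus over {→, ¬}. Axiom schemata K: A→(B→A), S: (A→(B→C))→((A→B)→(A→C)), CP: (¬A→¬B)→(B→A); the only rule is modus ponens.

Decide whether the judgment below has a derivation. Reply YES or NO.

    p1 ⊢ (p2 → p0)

Search for a countermodel by truth-table:
  v=000: Γ:[p1=F] Δ:[(p2 → p0)=T] refutes=False
  v=001: Γ:[p1=F] Δ:[(p2 → p0)=F] refutes=False
  v=010: Γ:[p1=T] Δ:[(p2 → p0)=T] refutes=False
  v=011: Γ:[p1=T] Δ:[(p2 → p0)=F] refutes=True  ← countermodel

Result: NO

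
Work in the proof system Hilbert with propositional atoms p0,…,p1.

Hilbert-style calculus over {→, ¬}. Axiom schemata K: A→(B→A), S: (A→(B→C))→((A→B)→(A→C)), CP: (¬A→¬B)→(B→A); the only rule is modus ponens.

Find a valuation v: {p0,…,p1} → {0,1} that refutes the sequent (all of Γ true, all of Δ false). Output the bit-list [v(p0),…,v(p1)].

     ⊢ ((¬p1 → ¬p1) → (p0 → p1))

Enumerate valuations to refute Γ ⊢ Δ:
  v=00: Γ:[] Δ:[((¬p1 → ¬p1) → (p0 → p1))=T] refutes=False
  v=01: Γ:[] Δ:[((¬p1 → ¬p1) → (p0 → p1))=T] refutes=False
  v=10: Γ:[] Δ:[((¬p1 → ¬p1) → (p0 → p1))=F] refutes=True  ← countermodel

Result: [1, 0]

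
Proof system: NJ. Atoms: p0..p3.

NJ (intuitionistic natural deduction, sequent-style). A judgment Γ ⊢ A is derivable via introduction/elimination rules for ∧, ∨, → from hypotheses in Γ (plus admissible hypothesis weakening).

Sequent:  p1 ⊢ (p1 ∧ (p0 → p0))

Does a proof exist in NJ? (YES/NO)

Proof tree:
[∧I] p1 ⊢ (p1 ∧ (p0 → p0))
  [Ax] p1 ⊢ p1
  [→I]  ⊢ (p0 → p0)
    [Ax] p0 ⊢ p0

Result: YES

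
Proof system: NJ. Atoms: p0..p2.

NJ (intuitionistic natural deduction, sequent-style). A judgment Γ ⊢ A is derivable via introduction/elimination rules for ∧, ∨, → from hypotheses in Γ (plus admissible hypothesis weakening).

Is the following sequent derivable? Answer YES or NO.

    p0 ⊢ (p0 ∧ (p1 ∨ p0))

Derivation trace:
[∧I] p0 ⊢ (p0 ∧ (p1 ∨ p0))
  [Ax] p0 ⊢ p0
  [∨I₂] p0 ⊢ (p1 ∨ p0)
    [Ax] p0 ⊢ p0

Result: YES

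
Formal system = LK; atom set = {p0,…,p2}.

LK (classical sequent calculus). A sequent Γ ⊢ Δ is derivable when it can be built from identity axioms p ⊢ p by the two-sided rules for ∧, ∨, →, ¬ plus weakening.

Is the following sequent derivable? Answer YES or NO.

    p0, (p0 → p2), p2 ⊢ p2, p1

Proof tree:
[WL] p0, (p0 → p2), p2 ⊢ p2, p1
  [WR] p0, (p0 → p2) ⊢ p2, p1
    [→L] p0, (p0 → p2) ⊢ p2
      [Ax] p0 ⊢ p0
      [Ax] p2 ⊢ p2

Result: YES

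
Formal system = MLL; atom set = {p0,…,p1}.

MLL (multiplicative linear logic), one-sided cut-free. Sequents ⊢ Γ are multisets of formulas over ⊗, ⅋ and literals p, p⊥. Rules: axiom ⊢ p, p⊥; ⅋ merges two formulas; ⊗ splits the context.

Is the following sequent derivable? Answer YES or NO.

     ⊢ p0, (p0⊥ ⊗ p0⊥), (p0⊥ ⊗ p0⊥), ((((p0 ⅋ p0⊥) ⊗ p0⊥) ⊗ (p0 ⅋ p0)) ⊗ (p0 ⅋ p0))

Derivation (root first):
[⊗]  ⊢ p0, (p0⊥ ⊗ p0⊥), (p0⊥ ⊗ p0⊥), ((((p0 ⅋ p0⊥) ⊗ p0⊥) ⊗ (p0 ⅋ p0)) ⊗ (p0 ⅋ p0))
  [⊗]  ⊢ p0, (p0⊥ ⊗ p0⊥), (((p0 ⅋ p0⊥) ⊗ p0⊥) ⊗ (p0 ⅋ p0))
    [⊗]  ⊢ p0, ((p0 ⅋ p0⊥) ⊗ p0⊥)
      [⅋]  ⊢ (p0 ⅋ p0⊥)
        [Ax]  ⊢ p0, p0⊥
      [Ax]  ⊢ p0, p0⊥
    [⅋]  ⊢ (p0⊥ ⊗ p0⊥), (p0 ⅋ p0)
      [⊗]  ⊢ p0, p0, (p0⊥ ⊗ p0⊥)
        [Ax]  ⊢ p0, p0⊥
        [Ax]  ⊢ p0, p0⊥
  [⅋]  ⊢ (p0⊥ ⊗ p0⊥), (p0 ⅋ p0)
    [⊗]  ⊢ p0, p0, (p0⊥ ⊗ p0⊥)
      [Ax]  ⊢ p0, p0⊥
      [Ax]  ⊢ p0, p0⊥

Result: YES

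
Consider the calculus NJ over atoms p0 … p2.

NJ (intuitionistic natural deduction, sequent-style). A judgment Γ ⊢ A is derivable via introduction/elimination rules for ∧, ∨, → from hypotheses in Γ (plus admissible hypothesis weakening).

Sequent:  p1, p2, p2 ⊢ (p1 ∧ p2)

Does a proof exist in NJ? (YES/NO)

Derivation trace:
[Wk] p1, p2, p2 ⊢ (p1 ∧ p2)
  [∧I] p1, p2 ⊢ (p1 ∧ p2)
    [Ax] p1 ⊢ p1
    [Ax] p2 ⊢ p2

Result: YES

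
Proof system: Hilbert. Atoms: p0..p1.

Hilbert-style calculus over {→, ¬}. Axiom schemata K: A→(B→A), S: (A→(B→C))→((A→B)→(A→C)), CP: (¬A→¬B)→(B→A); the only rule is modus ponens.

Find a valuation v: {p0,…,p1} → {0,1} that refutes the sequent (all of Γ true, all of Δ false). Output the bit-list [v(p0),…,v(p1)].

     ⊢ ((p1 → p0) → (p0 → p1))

Enumerate valuations to refute Γ ⊢ Δ:
  v=00: Γ:[] Δ:[((p1 → p0) → (p0 → p1))=T] refutes=False
  v=01: Γ:[] Δ:[((p1 → p0) → (p0 → p1))=T] refutes=False
  v=10: Γ:[] Δ:[((p1 → p0) → (p0 → p1))=F] refutes=True  ← countermodel

Result: [1, 0]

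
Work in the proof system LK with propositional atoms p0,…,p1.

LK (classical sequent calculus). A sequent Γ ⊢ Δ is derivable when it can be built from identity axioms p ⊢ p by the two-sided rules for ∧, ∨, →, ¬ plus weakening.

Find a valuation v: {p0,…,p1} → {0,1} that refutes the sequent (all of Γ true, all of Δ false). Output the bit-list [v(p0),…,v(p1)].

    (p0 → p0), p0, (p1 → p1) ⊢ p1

Enumerate valuations to refute Γ ⊢ Δ:
  v=00: Γ:[(p0 → p0)=T, p0=F, (p1 → p1)=T] Δ:[p1=F] refutes=False
  v=01: Γ:[(p0 → p0)=T, p0=F, (p1 → p1)=T] Δ:[p1=T] refutes=False
  v=10: Γ:[(p0 → p0)=T, p0=T, (p1 → p1)=T] Δ:[p1=F] refutes=True  ← countermodel

Result: [1, 0]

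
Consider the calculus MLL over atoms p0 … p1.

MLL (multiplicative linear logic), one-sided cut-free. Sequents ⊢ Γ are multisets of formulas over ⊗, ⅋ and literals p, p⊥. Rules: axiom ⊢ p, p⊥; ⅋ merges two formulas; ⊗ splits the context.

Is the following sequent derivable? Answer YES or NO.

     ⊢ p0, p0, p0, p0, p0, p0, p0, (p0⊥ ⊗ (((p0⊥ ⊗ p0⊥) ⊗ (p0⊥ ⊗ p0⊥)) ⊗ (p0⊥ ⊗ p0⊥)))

Proof tree:
[⊗]  ⊢ p0, p0, p0, p0, p0, p0, p0, (p0⊥ ⊗ (((p0⊥ ⊗ p0⊥) ⊗ (p0⊥ ⊗ p0⊥)) ⊗ (p0⊥ ⊗ p0⊥)))
  [Ax]  ⊢ p0, p0⊥
  [⊗]  ⊢ p0, p0, p0, p0, p0, p0, (((p0⊥ ⊗ p0⊥) ⊗ (p0⊥ ⊗ p0⊥)) ⊗ (p0⊥ ⊗ p0⊥))
    [⊗]  ⊢ p0, p0, p0, p0, ((p0⊥ ⊗ p0⊥) ⊗ (p0⊥ ⊗ p0⊥))
      [⊗]  ⊢ p0, p0, (p0⊥ ⊗ p0⊥)
        [Ax]  ⊢ p0, p0⊥
        [Ax]  ⊢ p0, p0⊥
      [⊗]  ⊢ p0, p0, (p0⊥ ⊗ p0⊥)
        [Ax]  ⊢ p0, p0⊥
        [Ax]  ⊢ p0, p0⊥
    [⊗]  ⊢ p0, p0, (p0⊥ ⊗ p0⊥)
      [Ax]  ⊢ p0, p0⊥
      [Ax]  ⊢ p0, p0⊥

Result: YES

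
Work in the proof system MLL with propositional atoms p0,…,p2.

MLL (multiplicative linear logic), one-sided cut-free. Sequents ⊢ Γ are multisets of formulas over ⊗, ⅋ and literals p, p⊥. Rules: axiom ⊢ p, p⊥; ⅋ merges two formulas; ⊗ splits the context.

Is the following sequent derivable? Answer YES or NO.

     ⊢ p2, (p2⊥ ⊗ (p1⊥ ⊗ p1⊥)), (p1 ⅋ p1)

Proof tree:
[⅋]  ⊢ p2, (p2⊥ ⊗ (p1⊥ ⊗ p1⊥)), (p1 ⅋ p1)
  [⊗]  ⊢ p2, p1, p1, (p2⊥ ⊗ (p1⊥ ⊗ p1⊥))
    [Ax]  ⊢ p2, p2⊥
    [⊗]  ⊢ p1, p1, (p1⊥ ⊗ p1⊥)
      [Ax]  ⊢ p1, p1⊥
      [Ax]  ⊢ p1, p1⊥

Result: YES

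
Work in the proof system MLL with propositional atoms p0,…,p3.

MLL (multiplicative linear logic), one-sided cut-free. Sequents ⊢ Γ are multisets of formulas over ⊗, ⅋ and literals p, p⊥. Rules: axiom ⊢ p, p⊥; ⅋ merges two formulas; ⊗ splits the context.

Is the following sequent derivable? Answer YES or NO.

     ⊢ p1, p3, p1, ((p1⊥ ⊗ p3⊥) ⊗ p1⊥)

Derivation (root first):
[⊗]  ⊢ p1, p3, p1, ((p1⊥ ⊗ p3⊥) ⊗ p1⊥)
  [⊗]  ⊢ p1, p3, (p1⊥ ⊗ p3⊥)
    [Ax]  ⊢ p1, p1⊥
    [Ax]  ⊢ p3, p3⊥
  [Ax]  ⊢ p1, p1⊥

Result: YES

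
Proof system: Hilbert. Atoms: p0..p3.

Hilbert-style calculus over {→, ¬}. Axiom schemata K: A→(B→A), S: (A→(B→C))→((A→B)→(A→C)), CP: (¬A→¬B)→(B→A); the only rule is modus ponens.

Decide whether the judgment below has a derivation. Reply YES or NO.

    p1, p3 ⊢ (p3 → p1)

Derivation trace:
[MP] p1, p3 ⊢ (p3 → p1)
  [K]  ⊢ (p1 → (p3 → p1))
  [MP] p1, p3 ⊢ p1
    [MP] p1 ⊢ (p3 → p1)
      [K]  ⊢ (p1 → (p3 → p1))
      [Hyp] p1 ⊢ p1
    [Hyp] p3 ⊢ p3

Result: YES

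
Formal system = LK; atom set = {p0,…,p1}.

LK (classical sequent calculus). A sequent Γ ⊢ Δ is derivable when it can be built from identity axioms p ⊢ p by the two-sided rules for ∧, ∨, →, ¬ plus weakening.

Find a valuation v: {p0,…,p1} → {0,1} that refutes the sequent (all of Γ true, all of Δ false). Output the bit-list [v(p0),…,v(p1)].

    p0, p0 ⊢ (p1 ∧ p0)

Enumerate valuations to refute Γ ⊢ Δ:
  v=00: Γ:[p0=F, p0=F] Δ:[(p1 ∧ p0)=F] refutes=False
  v=01: Γ:[p0=F, p0=F] Δ:[(p1 ∧ p0)=F] refutes=False
  v=10: Γ:[p0=T, p0=T] Δ:[(p1 ∧ p0)=F] refutes=True  ← countermodel

Result: [1, 0]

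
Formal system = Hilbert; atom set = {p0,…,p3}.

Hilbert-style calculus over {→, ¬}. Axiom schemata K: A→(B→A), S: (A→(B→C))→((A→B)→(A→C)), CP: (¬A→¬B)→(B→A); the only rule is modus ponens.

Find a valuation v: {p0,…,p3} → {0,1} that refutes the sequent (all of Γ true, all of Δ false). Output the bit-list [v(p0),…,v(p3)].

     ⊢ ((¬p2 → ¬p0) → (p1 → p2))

Enumerate valuations to refute Γ ⊢ Δ:
  v=0000: Γ:[] Δ:[((¬p2 → ¬p0) → (p1 → p2))=T] refutes=False
  v=0001: Γ:[] Δ:[((¬p2 → ¬p0) → (p1 → p2))=T] refutes=False
  v=0010: Γ:[] Δ:[((¬p2 → ¬p0) → (p1 → p2))=T] refutes=False
  v=0011: Γ:[] Δ:[((¬p2 → ¬p0) → (p1 → p2))=T] refutes=False
  v=0100: Γ:[] Δ:[((¬p2 → ¬p0) → (p1 → p2))=F] refutes=True  ← countermodel

Result: [0, 1, 0, 0]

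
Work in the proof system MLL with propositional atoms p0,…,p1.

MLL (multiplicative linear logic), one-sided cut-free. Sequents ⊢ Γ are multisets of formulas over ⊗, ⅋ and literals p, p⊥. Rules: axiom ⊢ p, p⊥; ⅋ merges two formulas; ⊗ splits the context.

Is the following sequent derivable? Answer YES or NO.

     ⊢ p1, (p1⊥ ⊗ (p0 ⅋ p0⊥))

Derivation (root first):
[⊗]  ⊢ p1, (p1⊥ ⊗ (p0 ⅋ p0⊥))
  [Ax]  ⊢ p1, p1⊥
  [⅋]  ⊢ (p0 ⅋ p0⊥)
    [Ax]  ⊢ p0, p0⊥

Result: YES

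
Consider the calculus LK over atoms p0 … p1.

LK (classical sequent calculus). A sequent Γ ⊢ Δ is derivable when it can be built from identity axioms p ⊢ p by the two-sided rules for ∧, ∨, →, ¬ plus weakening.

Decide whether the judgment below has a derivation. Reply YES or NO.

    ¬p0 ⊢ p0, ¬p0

Derivation (root first):
[¬L] ¬p0 ⊢ p0, ¬p0
  [¬R]  ⊢ p0, p0, ¬p0
    [WR] p0 ⊢ p0, p0
      [Ax] p0 ⊢ p0

Result: YES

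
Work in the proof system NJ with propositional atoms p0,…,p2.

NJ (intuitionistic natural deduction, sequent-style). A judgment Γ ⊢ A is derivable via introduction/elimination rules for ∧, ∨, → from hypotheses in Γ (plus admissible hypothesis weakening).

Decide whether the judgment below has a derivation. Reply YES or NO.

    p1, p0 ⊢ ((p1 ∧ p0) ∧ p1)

Derivation trace:
[∧I] p1, p0 ⊢ ((p1 ∧ p0) ∧ p1)
  [Wk] p1, p0, p0 ⊢ (p1 ∧ p0)
    [∧I] p1, p0 ⊢ (p1 ∧ p0)
      [Ax] p1 ⊢ p1
      [Ax] p0 ⊢ p0
  [Ax] p1 ⊢ p1

Result: YES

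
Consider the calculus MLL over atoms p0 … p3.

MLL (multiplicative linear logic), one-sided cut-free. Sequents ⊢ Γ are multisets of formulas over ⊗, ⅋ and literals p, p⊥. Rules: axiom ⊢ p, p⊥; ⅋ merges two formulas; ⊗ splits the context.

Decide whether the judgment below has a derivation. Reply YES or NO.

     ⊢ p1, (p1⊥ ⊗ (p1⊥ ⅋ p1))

Derivation trace:
[⊗]  ⊢ p1, (p1⊥ ⊗ (p1⊥ ⅋ p1))
  [Ax]  ⊢ p1, p1⊥
  [⅋]  ⊢ (p1⊥ ⅋ p1)
    [Ax]  ⊢ p1, p1⊥

Result: YES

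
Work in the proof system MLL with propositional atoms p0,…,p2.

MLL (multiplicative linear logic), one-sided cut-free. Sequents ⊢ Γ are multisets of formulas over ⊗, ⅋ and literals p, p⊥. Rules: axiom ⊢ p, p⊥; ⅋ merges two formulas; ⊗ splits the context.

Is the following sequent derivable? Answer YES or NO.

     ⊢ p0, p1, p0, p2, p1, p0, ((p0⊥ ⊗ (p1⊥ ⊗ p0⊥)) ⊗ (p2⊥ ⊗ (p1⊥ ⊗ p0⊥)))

Proof tree:
[⊗]  ⊢ p0, p1, p0, p2, p1, p0, ((p0⊥ ⊗ (p1⊥ ⊗ p0⊥)) ⊗ (p2⊥ ⊗ (p1⊥ ⊗ p0⊥)))
  [⊗]  ⊢ p0, p1, p0, (p0⊥ ⊗ (p1⊥ ⊗ p0⊥))
    [Ax]  ⊢ p0, p0⊥
    [⊗]  ⊢ p1, p0, (p1⊥ ⊗ p0⊥)
      [Ax]  ⊢ p1, p1⊥
      [Ax]  ⊢ p0, p0⊥
  [⊗]  ⊢ p2, p1, p0, (p2⊥ ⊗ (p1⊥ ⊗ p0⊥))
    [Ax]  ⊢ p2, p2⊥
    [⊗]  ⊢ p1, p0, (p1⊥ ⊗ p0⊥)
      [Ax]  ⊢ p1, p1⊥
      [Ax]  ⊢ p0, p0⊥

Result: YES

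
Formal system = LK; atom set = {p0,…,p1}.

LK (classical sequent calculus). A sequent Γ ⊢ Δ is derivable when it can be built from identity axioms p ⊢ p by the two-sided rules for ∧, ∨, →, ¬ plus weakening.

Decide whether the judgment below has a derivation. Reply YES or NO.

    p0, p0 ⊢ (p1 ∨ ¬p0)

Search for a countermodel by truth-table:
  v=00: Γ:[p0=F, p0=F] Δ:[(p1 ∨ ¬p0)=T] refutes=False
  v=01: Γ:[p0=F, p0=F] Δ:[(p1 ∨ ¬p0)=T] refutes=False
  v=10: Γ:[p0=T, p0=T] Δ:[(p1 ∨ ¬p0)=F] refutes=True  ← countermodel

Result: NO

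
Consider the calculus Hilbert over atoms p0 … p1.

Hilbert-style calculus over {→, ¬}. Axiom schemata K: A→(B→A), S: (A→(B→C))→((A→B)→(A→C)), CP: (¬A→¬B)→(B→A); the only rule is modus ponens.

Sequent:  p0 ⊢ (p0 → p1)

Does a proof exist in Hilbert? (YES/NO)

Enumerate valuations to refute Γ ⊢ Δ:
  v=00: Γ:[p0=F] Δ:[(p0 → p1)=T] refutes=False
  v=01: Γ:[p0=F] Δ:[(p0 → p1)=T] refutes=False
  v=10: Γ:[p0=T] Δ:[(p0 → p1)=F] refutes=True  ← countermodel

Result: NO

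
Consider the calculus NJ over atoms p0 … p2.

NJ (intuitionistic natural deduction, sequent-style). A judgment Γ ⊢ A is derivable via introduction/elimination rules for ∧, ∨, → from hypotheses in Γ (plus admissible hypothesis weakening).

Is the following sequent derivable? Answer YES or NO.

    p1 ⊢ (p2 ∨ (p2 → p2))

Proof tree:
[Wk] p1 ⊢ (p2 ∨ (p2 → p2))
  [∨I₂]  ⊢ (p2 ∨ (p2 → p2))
    [→I]  ⊢ (p2 → p2)
      [Ax] p2 ⊢ p2

Result: YES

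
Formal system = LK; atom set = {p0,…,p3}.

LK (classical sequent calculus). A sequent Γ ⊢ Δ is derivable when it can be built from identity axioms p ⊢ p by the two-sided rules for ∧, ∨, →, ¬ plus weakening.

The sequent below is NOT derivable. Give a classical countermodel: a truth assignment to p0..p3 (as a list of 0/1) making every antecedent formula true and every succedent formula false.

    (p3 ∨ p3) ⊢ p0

Enumerate valuations to refute Γ ⊢ Δ:
  v=0000: Γ:[(p3 ∨ p3)=F] Δ:[p0=F] refutes=False
  v=0001: Γ:[(p3 ∨ p3)=T] Δ:[p0=F] refutes=True  ← countermodel

Result: [0, 0, 0, 1]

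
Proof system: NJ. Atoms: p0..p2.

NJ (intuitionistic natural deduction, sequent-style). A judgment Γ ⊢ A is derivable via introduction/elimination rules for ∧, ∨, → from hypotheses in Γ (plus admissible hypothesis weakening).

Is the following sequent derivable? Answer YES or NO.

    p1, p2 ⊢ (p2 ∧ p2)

Derivation (root first):
[∧I] p1, p2 ⊢ (p2 ∧ p2)
  [Wk] p2, p1 ⊢ p2
    [Ax] p2 ⊢ p2
  [Wk] p2, p1 ⊢ p2
    [Ax] p2 ⊢ p2

Result: YES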